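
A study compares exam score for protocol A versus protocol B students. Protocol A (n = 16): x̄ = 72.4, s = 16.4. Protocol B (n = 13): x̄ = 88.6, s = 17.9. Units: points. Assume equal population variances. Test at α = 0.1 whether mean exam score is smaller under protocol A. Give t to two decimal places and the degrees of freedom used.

t = -2.54, df = 27

Let group 1 = protocol A, group 2 = protocol B. H0: μ_1 = μ_2; H1: μ_1 < μ_2 (two-sample pooled-variance t-test, left-tailed).
s_p² = [(16−1)·16.4² + (13−1)·17.9²]/(16+13−2) = 291.827
t = (72.4 − 88.6)/√[291.827·(1/16 + 1/13)] = -2.54
df = n₁ + n₂ − 2 = 27
p-value = P(T ≤ -2.54) ≈ 0.0086
Since p ≈ 0.0086 < α = 0.1, reject H0; the data support H1.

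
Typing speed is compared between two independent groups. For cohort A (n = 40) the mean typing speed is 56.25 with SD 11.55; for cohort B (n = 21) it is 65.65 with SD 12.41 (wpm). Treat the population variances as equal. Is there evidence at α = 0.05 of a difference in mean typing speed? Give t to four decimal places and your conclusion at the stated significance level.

Let group 1 = cohort A, group 2 = cohort B. H0: μ_1 = μ_2; H1: μ_1 ≠ μ_2 (two-sample pooled-variance t-test, two-sided).
s_p² = [(40−1)·11.55² + (21−1)·12.41²]/(40+21−2) = 140.387
t = (56.25 − 65.65)/√[140.387·(1/40 + 1/21)] = -2.9440
df = n₁ + n₂ − 2 = 59
Two-sided p-value ≈ 0.005
Since p ≈ 0.005 < α = 0.05, reject H0; the data support H1.

t = -2.9440; reject H0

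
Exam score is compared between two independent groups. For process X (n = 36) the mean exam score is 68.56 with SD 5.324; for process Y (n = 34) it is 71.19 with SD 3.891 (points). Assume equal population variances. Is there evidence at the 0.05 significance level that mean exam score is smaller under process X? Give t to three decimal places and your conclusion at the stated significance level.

Let group 1 = process X, group 2 = process Y. H0: μ_1 = μ_2; H1: μ_1 < μ_2 (two-sample pooled-variance t-test, left-tailed).
s_p² = [(36−1)·5.324² + (34−1)·3.891²]/(36+34−2) = 21.9366
t = (68.56 − 71.19)/√[21.9366·(1/36 + 1/34)] = -2.348
df = n₁ + n₂ − 2 = 68
p-value = P(T ≤ -2.348) ≈ 0.0109
Since p ≈ 0.0109 < α = 0.05, reject H0; the data support H1.

t = -2.348; reject H0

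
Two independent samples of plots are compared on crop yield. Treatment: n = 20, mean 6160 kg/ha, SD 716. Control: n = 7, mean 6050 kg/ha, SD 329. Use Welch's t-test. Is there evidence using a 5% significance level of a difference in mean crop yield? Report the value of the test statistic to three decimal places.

0.543

Let group 1 = treatment, group 2 = control. H0: μ_1 = μ_2; H1: μ_1 ≠ μ_2 (Welch's two-sample t-test, two-sided).
t = (x̄_1 − x̄_2)/√(s_1²/n_1 + s_2²/n_2) = (6160 − 6050)/√(716²/20 + 329²/7) = 0.543
Welch–Satterthwaite df ≈ 22.69
Two-sided p-value ≈ 0.5927
Since p ≈ 0.5927 > α = 0.05, fail to reject H0; the data do not provide sufficient evidence against H0.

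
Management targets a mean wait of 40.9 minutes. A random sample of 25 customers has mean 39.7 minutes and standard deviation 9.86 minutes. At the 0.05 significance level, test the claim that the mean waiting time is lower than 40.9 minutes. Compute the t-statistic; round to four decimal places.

-0.6085

H0: μ = 40.9; H1: μ < 40.9 (one-sample t-test, left-tailed).
t = (x̄ − μ₀)/(s/√n) = (39.7 − 40.9)/(9.86/√25) = -0.6085
df = n − 1 = 24
p-value = P(T ≤ -0.6085) ≈ 0.274
Since p ≈ 0.274 > α = 0.05, fail to reject H0; the data do not provide sufficient evidence against H0.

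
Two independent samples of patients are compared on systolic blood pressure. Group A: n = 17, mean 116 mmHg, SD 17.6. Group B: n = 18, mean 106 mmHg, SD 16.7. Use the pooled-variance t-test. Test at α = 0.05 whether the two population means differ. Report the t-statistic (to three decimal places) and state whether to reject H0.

t = 1.725; fail to reject H0

Let group 1 = group A, group 2 = group B. H0: μ_1 = μ_2; H1: μ_1 ≠ μ_2 (two-sample pooled-variance t-test, two-sided).
s_p² = [(17−1)·17.6² + (18−1)·16.7²]/(17+18−2) = 293.857
t = (116 − 106)/√[293.857·(1/17 + 1/18)] = 1.725
df = n₁ + n₂ − 2 = 33
Two-sided p-value ≈ 0.0939
Since p ≈ 0.0939 > α = 0.05, fail to reject H0; the data do not provide sufficient evidence against H0.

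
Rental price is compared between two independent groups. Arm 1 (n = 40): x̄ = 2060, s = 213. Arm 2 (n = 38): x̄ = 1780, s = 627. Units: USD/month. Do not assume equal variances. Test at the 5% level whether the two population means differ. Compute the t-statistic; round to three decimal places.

2.613

Let group 1 = arm 1, group 2 = arm 2. H0: μ_1 = μ_2; H1: μ_1 ≠ μ_2 (Welch's two-sample t-test, two-sided).
t = (x̄_1 − x̄_2)/√(s_1²/n_1 + s_2²/n_2) = (2060 − 1780)/√(213²/40 + 627²/38) = 2.613
Welch–Satterthwaite df ≈ 45.04
Two-sided p-value ≈ 0.012
Since p ≈ 0.012 < α = 0.05, reject H0; the data support H1.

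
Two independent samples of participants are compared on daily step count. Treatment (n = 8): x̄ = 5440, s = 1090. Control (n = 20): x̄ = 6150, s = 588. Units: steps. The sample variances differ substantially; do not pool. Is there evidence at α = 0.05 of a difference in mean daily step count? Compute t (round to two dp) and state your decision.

Let group 1 = treatment, group 2 = control. H0: μ_1 = μ_2; H1: μ_1 ≠ μ_2 (Welch's two-sample t-test, two-sided).
t = (x̄_1 − x̄_2)/√(s_1²/n_1 + s_2²/n_2) = (5440 − 6150)/√(1090²/8 + 588²/20) = -1.74
Welch–Satterthwaite df ≈ 8.68
Two-sided p-value ≈ 0.116
Since p ≈ 0.116 > α = 0.05, fail to reject H0; the data do not provide sufficient evidence against H0.

t = -1.74; fail to reject H0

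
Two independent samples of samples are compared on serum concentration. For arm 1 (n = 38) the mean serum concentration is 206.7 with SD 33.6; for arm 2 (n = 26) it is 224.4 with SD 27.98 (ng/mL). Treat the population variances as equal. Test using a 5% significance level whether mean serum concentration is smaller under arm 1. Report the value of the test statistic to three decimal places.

Let group 1 = arm 1, group 2 = arm 2. H0: μ_1 = μ_2; H1: μ_1 < μ_2 (two-sample pooled-variance t-test, left-tailed).
s_p² = [(38−1)·33.6² + (26−1)·27.98²]/(38+26−2) = 989.412
t = (206.7 − 224.4)/√[989.412·(1/38 + 1/26)] = -2.211
df = n₁ + n₂ − 2 = 62
p-value = P(T ≤ -2.211) ≈ 0.015
Since p ≈ 0.015 < α = 0.05, reject H0; the data support H1.

-2.211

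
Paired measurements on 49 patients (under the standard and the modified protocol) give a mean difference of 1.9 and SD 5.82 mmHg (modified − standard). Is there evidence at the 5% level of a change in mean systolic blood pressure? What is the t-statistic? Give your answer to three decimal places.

2.285

H0: μ_d = 0; H1: μ_d ≠ 0 (paired t-test on the differences, two-sided).
t = d̄/(s_d/√n) = 1.9/(5.82/√49) = 2.285
df = n − 1 = 48
Two-sided p-value ≈ 0.0268
Since p ≈ 0.0268 < α = 0.05, reject H0; the data support H1.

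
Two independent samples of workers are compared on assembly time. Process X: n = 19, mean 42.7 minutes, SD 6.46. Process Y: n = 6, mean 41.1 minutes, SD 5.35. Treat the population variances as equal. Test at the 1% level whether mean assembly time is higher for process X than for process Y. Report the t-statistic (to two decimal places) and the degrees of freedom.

Let group 1 = process X, group 2 = process Y. H0: μ_1 = μ_2; H1: μ_1 > μ_2 (two-sample pooled-variance t-test, right-tailed).
s_p² = [(19−1)·6.46² + (6−1)·5.35²]/(19+6−2) = 38.8818
t = (42.7 − 41.1)/√[38.8818·(1/19 + 1/6)] = 0.55
df = n₁ + n₂ − 2 = 23
p-value = P(T ≥ 0.55) ≈ 0.295
Since p ≈ 0.295 > α = 0.01, fail to reject H0; the evidence is not statistically significant.

t = 0.55, df = 23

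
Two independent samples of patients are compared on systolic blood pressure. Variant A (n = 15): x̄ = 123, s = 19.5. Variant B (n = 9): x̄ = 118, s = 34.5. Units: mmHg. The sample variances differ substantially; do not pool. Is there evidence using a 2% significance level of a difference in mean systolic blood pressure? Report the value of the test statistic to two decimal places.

0.40

Let group 1 = variant A, group 2 = variant B. H0: μ_1 = μ_2; H1: μ_1 ≠ μ_2 (Welch's two-sample t-test, two-sided).
t = (x̄_1 − x̄_2)/√(s_1²/n_1 + s_2²/n_2) = (123 − 118)/√(19.5²/15 + 34.5²/9) = 0.40
Welch–Satterthwaite df ≈ 11.13
Two-sided p-value ≈ 0.698
Since p ≈ 0.698 > α = 0.02, fail to reject H0; the data do not provide sufficient evidence against H0.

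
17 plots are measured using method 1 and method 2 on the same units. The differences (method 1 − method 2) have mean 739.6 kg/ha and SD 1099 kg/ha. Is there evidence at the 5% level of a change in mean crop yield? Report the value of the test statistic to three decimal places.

H0: μ_d = 0; H1: μ_d ≠ 0 (paired t-test on the differences, two-sided).
t = d̄/(s_d/√n) = 739.6/(1099/√17) = 2.775
df = n − 1 = 16
Two-sided p-value ≈ 0.014
Since p ≈ 0.014 < α = 0.05, reject H0; the data support H1.

2.775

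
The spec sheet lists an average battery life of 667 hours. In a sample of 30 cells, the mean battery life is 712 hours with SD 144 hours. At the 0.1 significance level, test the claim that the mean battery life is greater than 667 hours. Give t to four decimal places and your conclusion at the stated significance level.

t = 1.7116; reject H0

H0: μ = 667; H1: μ > 667 (one-sample t-test, right-tailed).
t = (x̄ − μ₀)/(s/√n) = (712 − 667)/(144/√30) = 1.7116
df = n − 1 = 29
p-value = P(T ≥ 1.7116) ≈ 0.0488
Since p ≈ 0.0488 < α = 0.1, reject H0; the data support H1.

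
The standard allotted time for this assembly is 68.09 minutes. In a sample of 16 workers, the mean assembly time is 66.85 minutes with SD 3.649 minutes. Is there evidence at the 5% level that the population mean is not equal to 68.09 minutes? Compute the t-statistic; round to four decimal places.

H0: μ = 68.09; H1: μ ≠ 68.09 (one-sample t-test, two-sided).
t = (x̄ − μ₀)/(s/√n) = (66.85 − 68.09)/(3.649/√16) = -1.3593
df = n − 1 = 15
Two-sided p-value ≈ 0.194
Since p ≈ 0.194 > α = 0.05, fail to reject H0; the evidence is not statistically significant.

-1.3593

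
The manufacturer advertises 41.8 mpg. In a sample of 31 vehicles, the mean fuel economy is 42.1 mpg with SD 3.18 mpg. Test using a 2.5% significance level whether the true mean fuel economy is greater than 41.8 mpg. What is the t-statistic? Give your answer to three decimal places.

0.525

H0: μ = 41.8; H1: μ > 41.8 (one-sample t-test, right-tailed).
t = (x̄ − μ₀)/(s/√n) = (42.1 − 41.8)/(3.18/√31) = 0.525
df = n − 1 = 30
p-value = P(T ≥ 0.525) ≈ 0.302
Since p ≈ 0.302 > α = 0.025, fail to reject H0; the evidence is not statistically significant.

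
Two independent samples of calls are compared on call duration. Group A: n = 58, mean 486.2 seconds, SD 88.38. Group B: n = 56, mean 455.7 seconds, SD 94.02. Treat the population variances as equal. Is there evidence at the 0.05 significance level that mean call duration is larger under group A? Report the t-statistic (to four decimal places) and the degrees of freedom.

t = 1.7852, df = 112

Let group 1 = group A, group 2 = group B. H0: μ_1 = μ_2; H1: μ_1 > μ_2 (two-sample pooled-variance t-test, right-tailed).
s_p² = [(58−1)·88.38² + (56−1)·94.02²]/(58+56−2) = 8316.21
t = (486.2 − 455.7)/√[8316.21·(1/58 + 1/56)] = 1.7852
df = n₁ + n₂ − 2 = 112
p-value = P(T ≥ 1.7852) ≈ 0.038
Since p ≈ 0.038 < α = 0.05, reject H0; the data support H1.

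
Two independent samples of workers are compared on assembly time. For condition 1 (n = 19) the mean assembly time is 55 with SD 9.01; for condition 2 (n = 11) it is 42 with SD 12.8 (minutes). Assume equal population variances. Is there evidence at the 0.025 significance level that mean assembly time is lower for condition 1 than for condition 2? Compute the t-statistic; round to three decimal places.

Let group 1 = condition 1, group 2 = condition 2. H0: μ_1 = μ_2; H1: μ_1 < μ_2 (two-sample pooled-variance t-test, left-tailed).
s_p² = [(19−1)·9.01² + (11−1)·12.8²]/(19+11−2) = 110.701
t = (55 − 42)/√[110.701·(1/19 + 1/11)] = 3.261
df = n₁ + n₂ − 2 = 28
p-value = P(T ≤ 3.261) ≈ 0.9985
Since p ≈ 0.9985 > α = 0.025, fail to reject H0; the evidence is not statistically significant.

3.261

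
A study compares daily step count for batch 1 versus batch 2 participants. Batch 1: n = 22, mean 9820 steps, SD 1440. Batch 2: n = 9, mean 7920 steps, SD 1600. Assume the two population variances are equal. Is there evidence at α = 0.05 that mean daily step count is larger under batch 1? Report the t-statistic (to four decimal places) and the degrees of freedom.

Let group 1 = batch 1, group 2 = batch 2. H0: μ_1 = μ_2; H1: μ_1 > μ_2 (two-sample pooled-variance t-test, right-tailed).
s_p² = [(22−1)·1440² + (9−1)·1600²]/(22+9−2) = 2207780
t = (9820 − 7920)/√[2207780·(1/22 + 1/9)] = 3.2317
df = n₁ + n₂ − 2 = 29
p-value = P(T ≥ 3.2317) ≈ 0.0015
Since p ≈ 0.0015 < α = 0.05, reject H0; the data support H1.

t = 3.2317, df = 29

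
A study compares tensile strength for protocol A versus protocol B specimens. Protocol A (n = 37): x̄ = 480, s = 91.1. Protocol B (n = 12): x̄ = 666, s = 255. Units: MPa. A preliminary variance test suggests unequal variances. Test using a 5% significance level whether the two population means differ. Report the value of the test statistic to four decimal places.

-2.4760

Let group 1 = protocol A, group 2 = protocol B. H0: μ_1 = μ_2; H1: μ_1 ≠ μ_2 (Welch's two-sample t-test, two-sided).
t = (x̄_1 − x̄_2)/√(s_1²/n_1 + s_2²/n_2) = (480 − 666)/√(91.1²/37 + 255²/12) = -2.4760
Welch–Satterthwaite df ≈ 11.92
Two-sided p-value ≈ 0.029
Since p ≈ 0.029 < α = 0.05, reject H0; the evidence is statistically significant.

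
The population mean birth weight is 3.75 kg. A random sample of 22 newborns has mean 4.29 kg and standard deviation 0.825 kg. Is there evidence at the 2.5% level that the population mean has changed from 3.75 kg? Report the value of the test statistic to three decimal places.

H0: μ = 3.75; H1: μ ≠ 3.75 (one-sample t-test, two-sided).
t = (x̄ − μ₀)/(s/√n) = (4.29 − 3.75)/(0.825/√22) = 3.070
df = n − 1 = 21
Two-sided p-value ≈ 0.006
Since p ≈ 0.006 < α = 0.025, reject H0; the evidence is statistically significant.

3.070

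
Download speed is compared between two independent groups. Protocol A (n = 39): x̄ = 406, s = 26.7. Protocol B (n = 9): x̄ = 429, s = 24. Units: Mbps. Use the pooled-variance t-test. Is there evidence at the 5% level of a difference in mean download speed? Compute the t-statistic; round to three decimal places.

Let group 1 = protocol A, group 2 = protocol B. H0: μ_1 = μ_2; H1: μ_1 ≠ μ_2 (two-sample pooled-variance t-test, two-sided).
s_p² = [(39−1)·26.7² + (9−1)·24²]/(39+9−2) = 689.083
t = (406 − 429)/√[689.083·(1/39 + 1/9)] = -2.369
df = n₁ + n₂ − 2 = 46
Two-sided p-value ≈ 0.0221
Since p ≈ 0.0221 < α = 0.05, reject H0; the data support H1.

-2.369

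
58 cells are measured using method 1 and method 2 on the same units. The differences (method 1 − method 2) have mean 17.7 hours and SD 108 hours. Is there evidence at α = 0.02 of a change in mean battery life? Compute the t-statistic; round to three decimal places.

1.248

H0: μ_d = 0; H1: μ_d ≠ 0 (paired t-test on the differences, two-sided).
t = d̄/(s_d/√n) = 17.7/(108/√58) = 1.248
df = n − 1 = 57
Two-sided p-value ≈ 0.2171
Since p ≈ 0.2171 > α = 0.02, fail to reject H0; the data do not provide sufficient evidence against H0.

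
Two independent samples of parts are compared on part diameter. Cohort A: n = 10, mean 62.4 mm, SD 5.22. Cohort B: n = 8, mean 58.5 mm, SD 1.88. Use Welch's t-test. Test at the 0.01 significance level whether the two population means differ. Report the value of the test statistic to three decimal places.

2.192

Let group 1 = cohort A, group 2 = cohort B. H0: μ_1 = μ_2; H1: μ_1 ≠ μ_2 (Welch's two-sample t-test, two-sided).
t = (x̄_1 − x̄_2)/√(s_1²/n_1 + s_2²/n_2) = (62.4 − 58.5)/√(5.22²/10 + 1.88²/8) = 2.192
Welch–Satterthwaite df ≈ 11.76
Two-sided p-value ≈ 0.0493
Since p ≈ 0.0493 > α = 0.01, fail to reject H0; the data do not provide sufficient evidence against H0.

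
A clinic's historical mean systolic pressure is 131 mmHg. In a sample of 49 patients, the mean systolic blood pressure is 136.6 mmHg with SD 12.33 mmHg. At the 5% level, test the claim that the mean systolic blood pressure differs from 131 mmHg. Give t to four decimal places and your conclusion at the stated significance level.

t = 3.1792; reject H0

H0: μ = 131; H1: μ ≠ 131 (one-sample t-test, two-sided).
t = (x̄ − μ₀)/(s/√n) = (136.6 − 131)/(12.33/√49) = 3.1792
df = n − 1 = 48
Two-sided p-value ≈ 0.0026
Since p ≈ 0.0026 < α = 0.05, reject H0; the evidence is statistically significant.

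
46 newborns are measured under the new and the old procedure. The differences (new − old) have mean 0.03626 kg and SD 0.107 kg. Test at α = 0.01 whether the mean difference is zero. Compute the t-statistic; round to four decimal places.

H0: μ_d = 0; H1: μ_d ≠ 0 (paired t-test on the differences, two-sided).
t = d̄/(s_d/√n) = 0.03626/(0.107/√46) = 2.2984
df = n − 1 = 45
Two-sided p-value ≈ 0.026
Since p ≈ 0.026 > α = 0.01, fail to reject H0; the data do not provide sufficient evidence against H0.

2.2984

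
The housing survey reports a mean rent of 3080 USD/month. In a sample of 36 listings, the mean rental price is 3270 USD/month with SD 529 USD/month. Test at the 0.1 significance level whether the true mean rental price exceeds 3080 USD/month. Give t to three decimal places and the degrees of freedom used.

t = 2.155, df = 35

H0: μ = 3080; H1: μ > 3080 (one-sample t-test, right-tailed).
t = (x̄ − μ₀)/(s/√n) = (3270 − 3080)/(529/√36) = 2.155
df = n − 1 = 35
p-value = P(T ≥ 2.155) ≈ 0.019
Since p ≈ 0.019 < α = 0.1, reject H0; the data support H1.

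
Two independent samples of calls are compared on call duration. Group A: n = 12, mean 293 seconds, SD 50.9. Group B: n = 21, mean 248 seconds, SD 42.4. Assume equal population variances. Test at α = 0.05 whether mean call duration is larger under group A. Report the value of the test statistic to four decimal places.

2.7272

Let group 1 = group A, group 2 = group B. H0: μ_1 = μ_2; H1: μ_1 > μ_2 (two-sample pooled-variance t-test, right-tailed).
s_p² = [(12−1)·50.9² + (21−1)·42.4²]/(12+21−2) = 2079.16
t = (293 − 248)/√[2079.16·(1/12 + 1/21)] = 2.7272
df = n₁ + n₂ − 2 = 31
p-value = P(T ≥ 2.7272) ≈ 0.005
Since p ≈ 0.005 < α = 0.05, reject H0; the data support H1.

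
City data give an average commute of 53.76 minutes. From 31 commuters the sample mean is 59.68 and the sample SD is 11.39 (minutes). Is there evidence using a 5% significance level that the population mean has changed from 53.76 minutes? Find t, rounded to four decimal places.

H0: μ = 53.76; H1: μ ≠ 53.76 (one-sample t-test, two-sided).
t = (x̄ − μ₀)/(s/√n) = (59.68 − 53.76)/(11.39/√31) = 2.8939
df = n − 1 = 30
Two-sided p-value ≈ 0.007
Since p ≈ 0.007 < α = 0.05, reject H0; the evidence is statistically significant.

2.8939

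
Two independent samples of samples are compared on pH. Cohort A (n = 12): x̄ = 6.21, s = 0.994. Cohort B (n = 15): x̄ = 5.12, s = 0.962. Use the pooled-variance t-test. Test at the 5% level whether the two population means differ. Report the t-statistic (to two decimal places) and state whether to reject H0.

t = 2.88; reject H0

Let group 1 = cohort A, group 2 = cohort B. H0: μ_1 = μ_2; H1: μ_1 ≠ μ_2 (two-sample pooled-variance t-test, two-sided).
s_p² = [(12−1)·0.994² + (15−1)·0.962²]/(12+15−2) = 0.952984
t = (6.21 − 5.12)/√[0.952984·(1/12 + 1/15)] = 2.88
df = n₁ + n₂ − 2 = 25
Two-sided p-value ≈ 0.008
Since p ≈ 0.008 < α = 0.05, reject H0; the data support H1.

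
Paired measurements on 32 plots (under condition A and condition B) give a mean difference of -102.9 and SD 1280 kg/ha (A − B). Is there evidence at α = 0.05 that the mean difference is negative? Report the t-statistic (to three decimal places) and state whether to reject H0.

t = -0.455; fail to reject H0

H0: μ_d = 0; H1: μ_d < 0 (paired t-test on the differences, left-tailed).
t = d̄/(s_d/√n) = -102.9/(1280/√32) = -0.455
df = n − 1 = 31
p-value = P(T ≤ -0.455) ≈ 0.3262
Since p ≈ 0.3262 > α = 0.05, fail to reject H0; the evidence is not statistically significant.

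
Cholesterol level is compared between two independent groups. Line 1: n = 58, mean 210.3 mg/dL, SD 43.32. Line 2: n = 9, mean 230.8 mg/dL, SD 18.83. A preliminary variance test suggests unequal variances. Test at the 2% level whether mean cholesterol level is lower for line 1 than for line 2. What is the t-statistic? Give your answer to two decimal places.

-2.42

Let group 1 = line 1, group 2 = line 2. H0: μ_1 = μ_2; H1: μ_1 < μ_2 (Welch's two-sample t-test, left-tailed).
t = (x̄_1 − x̄_2)/√(s_1²/n_1 + s_2²/n_2) = (210.3 − 230.8)/√(43.32²/58 + 18.83²/9) = -2.42
Welch–Satterthwaite df ≈ 24.24
p-value = P(T ≤ -2.42) ≈ 0.012
Since p ≈ 0.012 < α = 0.02, reject H0; the data support H1.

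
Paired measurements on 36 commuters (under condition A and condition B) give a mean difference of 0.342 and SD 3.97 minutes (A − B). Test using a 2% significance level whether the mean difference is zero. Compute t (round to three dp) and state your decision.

t = 0.517; fail to reject H0

H0: μ_d = 0; H1: μ_d ≠ 0 (paired t-test on the differences, two-sided).
t = d̄/(s_d/√n) = 0.342/(3.97/√36) = 0.517
df = n − 1 = 35
Two-sided p-value ≈ 0.6085
Since p ≈ 0.6085 > α = 0.02, fail to reject H0; the evidence is not statistically significant.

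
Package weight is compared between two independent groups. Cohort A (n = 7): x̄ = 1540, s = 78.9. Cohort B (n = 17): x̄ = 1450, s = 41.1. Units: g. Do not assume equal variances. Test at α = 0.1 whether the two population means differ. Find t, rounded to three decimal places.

2.862

Let group 1 = cohort A, group 2 = cohort B. H0: μ_1 = μ_2; H1: μ_1 ≠ μ_2 (Welch's two-sample t-test, two-sided).
t = (x̄_1 − x̄_2)/√(s_1²/n_1 + s_2²/n_2) = (1540 − 1450)/√(78.9²/7 + 41.1²/17) = 2.862
Welch–Satterthwaite df ≈ 7.38
Two-sided p-value ≈ 0.023
Since p ≈ 0.023 < α = 0.1, reject H0; the evidence is statistically significant.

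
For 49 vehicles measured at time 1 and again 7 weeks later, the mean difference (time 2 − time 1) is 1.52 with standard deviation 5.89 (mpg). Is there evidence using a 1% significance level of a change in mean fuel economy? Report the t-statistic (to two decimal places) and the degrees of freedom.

H0: μ_d = 0; H1: μ_d ≠ 0 (paired t-test on the differences, two-sided).
t = d̄/(s_d/√n) = 1.52/(5.89/√49) = 1.81
df = n − 1 = 48
Two-sided p-value ≈ 0.077
Since p ≈ 0.077 > α = 0.01, fail to reject H0; the evidence is not statistically significant.

t = 1.81, df = 48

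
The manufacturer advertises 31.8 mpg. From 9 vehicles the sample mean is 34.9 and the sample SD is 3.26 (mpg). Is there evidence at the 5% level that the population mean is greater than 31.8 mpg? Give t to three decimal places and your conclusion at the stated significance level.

t = 2.853; reject H0

H0: μ = 31.8; H1: μ > 31.8 (one-sample t-test, right-tailed).
t = (x̄ − μ₀)/(s/√n) = (34.9 − 31.8)/(3.26/√9) = 2.853
df = n − 1 = 8
p-value = P(T ≥ 2.853) ≈ 0.0107
Since p ≈ 0.0107 < α = 0.05, reject H0; the data support H1.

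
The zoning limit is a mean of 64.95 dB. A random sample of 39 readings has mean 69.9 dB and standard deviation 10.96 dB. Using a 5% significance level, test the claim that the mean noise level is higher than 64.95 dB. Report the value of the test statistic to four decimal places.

H0: μ = 64.95; H1: μ > 64.95 (one-sample t-test, right-tailed).
t = (x̄ − μ₀)/(s/√n) = (69.9 − 64.95)/(10.96/√39) = 2.8205
df = n − 1 = 38
p-value = P(T ≥ 2.8205) ≈ 0.004
Since p ≈ 0.004 < α = 0.05, reject H0; the data support H1.

2.8205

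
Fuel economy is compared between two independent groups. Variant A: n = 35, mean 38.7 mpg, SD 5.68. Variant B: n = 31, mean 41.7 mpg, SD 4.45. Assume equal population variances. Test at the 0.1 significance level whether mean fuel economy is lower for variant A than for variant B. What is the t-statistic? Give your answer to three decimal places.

-2.366

Let group 1 = variant A, group 2 = variant B. H0: μ_1 = μ_2; H1: μ_1 < μ_2 (two-sample pooled-variance t-test, left-tailed).
s_p² = [(35−1)·5.68² + (31−1)·4.45²]/(35+31−2) = 26.4218
t = (38.7 − 41.7)/√[26.4218·(1/35 + 1/31)] = -2.366
df = n₁ + n₂ − 2 = 64
p-value = P(T ≤ -2.366) ≈ 0.011
Since p ≈ 0.011 < α = 0.1, reject H0; the evidence is statistically significant.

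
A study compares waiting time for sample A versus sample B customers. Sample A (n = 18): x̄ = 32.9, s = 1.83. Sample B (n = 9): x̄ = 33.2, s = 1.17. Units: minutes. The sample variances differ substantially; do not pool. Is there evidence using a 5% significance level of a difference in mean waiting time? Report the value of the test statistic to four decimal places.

-0.5159

Let group 1 = sample A, group 2 = sample B. H0: μ_1 = μ_2; H1: μ_1 ≠ μ_2 (Welch's two-sample t-test, two-sided).
t = (x̄_1 − x̄_2)/√(s_1²/n_1 + s_2²/n_2) = (32.9 − 33.2)/√(1.83²/18 + 1.17²/9) = -0.5159
Welch–Satterthwaite df ≈ 23.20
Two-sided p-value ≈ 0.6108
Since p ≈ 0.6108 > α = 0.05, fail to reject H0; the evidence is not statistically significant.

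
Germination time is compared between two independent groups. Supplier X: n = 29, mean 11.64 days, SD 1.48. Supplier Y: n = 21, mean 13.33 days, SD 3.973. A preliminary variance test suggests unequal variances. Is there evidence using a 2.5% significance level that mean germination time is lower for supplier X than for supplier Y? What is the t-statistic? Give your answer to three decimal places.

-1.858

Let group 1 = supplier X, group 2 = supplier Y. H0: μ_1 = μ_2; H1: μ_1 < μ_2 (Welch's two-sample t-test, left-tailed).
t = (x̄_1 − x̄_2)/√(s_1²/n_1 + s_2²/n_2) = (11.64 − 13.33)/√(1.48²/29 + 3.973²/21) = -1.858
Welch–Satterthwaite df ≈ 24.05
p-value = P(T ≤ -1.858) ≈ 0.038
Since p ≈ 0.038 > α = 0.025, fail to reject H0; the evidence is not statistically significant.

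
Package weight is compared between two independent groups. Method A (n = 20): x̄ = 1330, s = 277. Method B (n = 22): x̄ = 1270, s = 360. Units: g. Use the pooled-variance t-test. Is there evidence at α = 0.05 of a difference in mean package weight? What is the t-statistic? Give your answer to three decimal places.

Let group 1 = method A, group 2 = method B. H0: μ_1 = μ_2; H1: μ_1 ≠ μ_2 (two-sample pooled-variance t-test, two-sided).
s_p² = [(20−1)·277² + (22−1)·360²]/(20+22−2) = 104486
t = (1330 − 1270)/√[104486·(1/20 + 1/22)] = 0.601
df = n₁ + n₂ − 2 = 40
Two-sided p-value ≈ 0.551
Since p ≈ 0.551 > α = 0.05, fail to reject H0; the evidence is not statistically significant.

0.601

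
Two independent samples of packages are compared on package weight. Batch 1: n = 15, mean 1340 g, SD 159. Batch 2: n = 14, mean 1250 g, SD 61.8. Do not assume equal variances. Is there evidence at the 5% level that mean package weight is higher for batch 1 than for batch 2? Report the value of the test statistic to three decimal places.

Let group 1 = batch 1, group 2 = batch 2. H0: μ_1 = μ_2; H1: μ_1 > μ_2 (Welch's two-sample t-test, right-tailed).
t = (x̄_1 − x̄_2)/√(s_1²/n_1 + s_2²/n_2) = (1340 − 1250)/√(159²/15 + 61.8²/14) = 2.034
Welch–Satterthwaite df ≈ 18.38
p-value = P(T ≥ 2.034) ≈ 0.0283
Since p ≈ 0.0283 < α = 0.05, reject H0; the data support H1.

2.034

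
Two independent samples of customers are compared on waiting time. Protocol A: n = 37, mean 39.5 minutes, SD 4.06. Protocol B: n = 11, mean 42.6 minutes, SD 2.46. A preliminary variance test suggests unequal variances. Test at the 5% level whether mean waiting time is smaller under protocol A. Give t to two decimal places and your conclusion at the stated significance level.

Let group 1 = protocol A, group 2 = protocol B. H0: μ_1 = μ_2; H1: μ_1 < μ_2 (Welch's two-sample t-test, left-tailed).
t = (x̄_1 − x̄_2)/√(s_1²/n_1 + s_2²/n_2) = (39.5 − 42.6)/√(4.06²/37 + 2.46²/11) = -3.11
Welch–Satterthwaite df ≈ 27.71
p-value = P(T ≤ -3.11) ≈ 0.0022
Since p ≈ 0.0022 < α = 0.05, reject H0; the data support H1.

t = -3.11; reject H0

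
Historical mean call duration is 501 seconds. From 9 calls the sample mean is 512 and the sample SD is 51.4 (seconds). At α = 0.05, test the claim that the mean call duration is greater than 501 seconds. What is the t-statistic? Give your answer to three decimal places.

H0: μ = 501; H1: μ > 501 (one-sample t-test, right-tailed).
t = (x̄ − μ₀)/(s/√n) = (512 − 501)/(51.4/√9) = 0.642
df = n − 1 = 8
p-value = P(T ≥ 0.642) ≈ 0.269
Since p ≈ 0.269 > α = 0.05, fail to reject H0; the data do not provide sufficient evidence against H0.

0.642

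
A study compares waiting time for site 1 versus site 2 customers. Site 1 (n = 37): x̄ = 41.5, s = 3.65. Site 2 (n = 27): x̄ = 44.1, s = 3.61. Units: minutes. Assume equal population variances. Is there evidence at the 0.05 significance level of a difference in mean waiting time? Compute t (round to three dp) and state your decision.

t = -2.827; reject H0

Let group 1 = site 1, group 2 = site 2. H0: μ_1 = μ_2; H1: μ_1 ≠ μ_2 (two-sample pooled-variance t-test, two-sided).
s_p² = [(37−1)·3.65² + (27−1)·3.61²]/(37+27−2) = 13.2007
t = (41.5 − 44.1)/√[13.2007·(1/37 + 1/27)] = -2.827
df = n₁ + n₂ − 2 = 62
Two-sided p-value ≈ 0.006
Since p ≈ 0.006 < α = 0.05, reject H0; the data support H1.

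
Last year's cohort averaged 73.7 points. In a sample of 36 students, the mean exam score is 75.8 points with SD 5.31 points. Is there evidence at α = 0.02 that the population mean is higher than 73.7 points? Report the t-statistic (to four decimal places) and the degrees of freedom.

H0: μ = 73.7; H1: μ > 73.7 (one-sample t-test, right-tailed).
t = (x̄ − μ₀)/(s/√n) = (75.8 − 73.7)/(5.31/√36) = 2.3729
df = n − 1 = 35
p-value = P(T ≥ 2.3729) ≈ 0.0116
Since p ≈ 0.0116 < α = 0.02, reject H0; the data support H1.

t = 2.3729, df = 35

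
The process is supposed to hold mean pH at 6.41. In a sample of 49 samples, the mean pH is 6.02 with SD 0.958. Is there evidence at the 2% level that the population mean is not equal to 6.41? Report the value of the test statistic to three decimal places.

H0: μ = 6.41; H1: μ ≠ 6.41 (one-sample t-test, two-sided).
t = (x̄ − μ₀)/(s/√n) = (6.02 − 6.41)/(0.958/√49) = -2.850
df = n − 1 = 48
Two-sided p-value ≈ 0.0064
Since p ≈ 0.0064 < α = 0.02, reject H0; the data support H1.

-2.850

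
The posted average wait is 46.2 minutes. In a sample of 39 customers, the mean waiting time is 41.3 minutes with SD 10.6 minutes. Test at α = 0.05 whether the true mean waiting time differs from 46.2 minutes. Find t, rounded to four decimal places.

-2.8868

H0: μ = 46.2; H1: μ ≠ 46.2 (one-sample t-test, two-sided).
t = (x̄ − μ₀)/(s/√n) = (41.3 − 46.2)/(10.6/√39) = -2.8868
df = n − 1 = 38
Two-sided p-value ≈ 0.006
Since p ≈ 0.006 < α = 0.05, reject H0; the data support H1.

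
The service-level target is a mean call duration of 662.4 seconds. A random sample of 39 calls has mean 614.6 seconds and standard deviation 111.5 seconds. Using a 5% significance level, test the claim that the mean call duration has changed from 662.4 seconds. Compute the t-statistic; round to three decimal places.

-2.677

H0: μ = 662.4; H1: μ ≠ 662.4 (one-sample t-test, two-sided).
t = (x̄ − μ₀)/(s/√n) = (614.6 − 662.4)/(111.5/√39) = -2.677
df = n − 1 = 38
Two-sided p-value ≈ 0.011
Since p ≈ 0.011 < α = 0.05, reject H0; the evidence is statistically significant.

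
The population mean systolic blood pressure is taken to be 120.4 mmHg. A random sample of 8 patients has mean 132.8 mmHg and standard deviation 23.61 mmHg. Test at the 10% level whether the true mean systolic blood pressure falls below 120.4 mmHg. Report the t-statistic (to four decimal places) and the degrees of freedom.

t = 1.4855, df = 7

H0: μ = 120.4; H1: μ < 120.4 (one-sample t-test, left-tailed).
t = (x̄ − μ₀)/(s/√n) = (132.8 − 120.4)/(23.61/√8) = 1.4855
df = n − 1 = 7
p-value = P(T ≤ 1.4855) ≈ 0.9095
Since p ≈ 0.9095 > α = 0.1, fail to reject H0; the data do not provide sufficient evidence against H0.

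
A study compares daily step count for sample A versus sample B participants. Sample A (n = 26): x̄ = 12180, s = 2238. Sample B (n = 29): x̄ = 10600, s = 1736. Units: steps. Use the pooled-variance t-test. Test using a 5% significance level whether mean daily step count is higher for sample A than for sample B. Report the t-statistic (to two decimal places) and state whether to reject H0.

Let group 1 = sample A, group 2 = sample B. H0: μ_1 = μ_2; H1: μ_1 > μ_2 (two-sample pooled-variance t-test, right-tailed).
s_p² = [(26−1)·2238² + (29−1)·1736²]/(26+29−2) = 3954710
t = (12180 − 10600)/√[3954710·(1/26 + 1/29)] = 2.94
df = n₁ + n₂ − 2 = 53
p-value = P(T ≥ 2.94) ≈ 0.0024
Since p ≈ 0.0024 < α = 0.05, reject H0; the data support H1.

t = 2.94; reject H0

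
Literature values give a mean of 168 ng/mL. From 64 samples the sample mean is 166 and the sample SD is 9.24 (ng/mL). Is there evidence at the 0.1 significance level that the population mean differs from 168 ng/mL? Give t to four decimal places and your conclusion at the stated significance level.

t = -1.7316; reject H0

H0: μ = 168; H1: μ ≠ 168 (one-sample t-test, two-sided).
t = (x̄ − μ₀)/(s/√n) = (166 − 168)/(9.24/√64) = -1.7316
df = n − 1 = 63
Two-sided p-value ≈ 0.0882
Since p ≈ 0.0882 < α = 0.1, reject H0; the evidence is statistically significant.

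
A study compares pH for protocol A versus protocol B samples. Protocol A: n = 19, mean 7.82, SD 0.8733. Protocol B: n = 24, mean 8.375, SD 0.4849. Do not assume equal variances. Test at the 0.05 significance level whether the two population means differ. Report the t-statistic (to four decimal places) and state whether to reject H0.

Let group 1 = protocol A, group 2 = protocol B. H0: μ_1 = μ_2; H1: μ_1 ≠ μ_2 (Welch's two-sample t-test, two-sided).
t = (x̄_1 − x̄_2)/√(s_1²/n_1 + s_2²/n_2) = (7.82 − 8.375)/√(0.8733²/19 + 0.4849²/24) = -2.4836
Welch–Satterthwaite df ≈ 26.62
Two-sided p-value ≈ 0.0196
Since p ≈ 0.0196 < α = 0.05, reject H0; the evidence is statistically significant.

t = -2.4836; reject H0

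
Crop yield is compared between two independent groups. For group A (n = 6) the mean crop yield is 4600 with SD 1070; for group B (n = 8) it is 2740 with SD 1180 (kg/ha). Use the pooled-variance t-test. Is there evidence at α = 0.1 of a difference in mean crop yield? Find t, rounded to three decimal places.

Let group 1 = group A, group 2 = group B. H0: μ_1 = μ_2; H1: μ_1 ≠ μ_2 (two-sample pooled-variance t-test, two-sided).
s_p² = [(6−1)·1070² + (8−1)·1180²]/(6+8−2) = 1289280
t = (4600 − 2740)/√[1289280·(1/6 + 1/8)] = 3.033
df = n₁ + n₂ − 2 = 12
Two-sided p-value ≈ 0.0104
Since p ≈ 0.0104 < α = 0.1, reject H0; the evidence is statistically significant.

3.033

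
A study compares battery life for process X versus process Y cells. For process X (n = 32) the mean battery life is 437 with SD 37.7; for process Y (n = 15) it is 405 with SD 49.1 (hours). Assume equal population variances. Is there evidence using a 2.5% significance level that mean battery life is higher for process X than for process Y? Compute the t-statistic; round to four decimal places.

2.4593

Let group 1 = process X, group 2 = process Y. H0: μ_1 = μ_2; H1: μ_1 > μ_2 (two-sample pooled-variance t-test, right-tailed).
s_p² = [(32−1)·37.7² + (15−1)·49.1²]/(32+15−2) = 1729.14
t = (437 − 405)/√[1729.14·(1/32 + 1/15)] = 2.4593
df = n₁ + n₂ − 2 = 45
p-value = P(T ≥ 2.4593) ≈ 0.009
Since p ≈ 0.009 < α = 0.025, reject H0; the evidence is statistically significant.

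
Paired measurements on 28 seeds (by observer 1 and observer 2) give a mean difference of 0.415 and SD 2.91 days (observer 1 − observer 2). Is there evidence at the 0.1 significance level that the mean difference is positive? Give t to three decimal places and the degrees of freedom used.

H0: μ_d = 0; H1: μ_d > 0 (paired t-test on the differences, right-tailed).
t = d̄/(s_d/√n) = 0.415/(2.91/√28) = 0.755
df = n − 1 = 27
p-value = P(T ≥ 0.755) ≈ 0.229
Since p ≈ 0.229 > α = 0.1, fail to reject H0; the data do not provide sufficient evidence against H0.

t = 0.755, df = 27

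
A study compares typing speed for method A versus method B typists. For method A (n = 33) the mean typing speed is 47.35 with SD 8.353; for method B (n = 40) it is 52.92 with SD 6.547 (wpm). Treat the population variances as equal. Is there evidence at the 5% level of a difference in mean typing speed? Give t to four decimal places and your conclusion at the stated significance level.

t = -3.1940; reject H0

Let group 1 = method A, group 2 = method B. H0: μ_1 = μ_2; H1: μ_1 ≠ μ_2 (two-sample pooled-variance t-test, two-sided).
s_p² = [(33−1)·8.353² + (40−1)·6.547²]/(33+40−2) = 54.9914
t = (47.35 − 52.92)/√[54.9914·(1/33 + 1/40)] = -3.1940
df = n₁ + n₂ − 2 = 71
Two-sided p-value ≈ 0.0021
Since p ≈ 0.0021 < α = 0.05, reject H0; the evidence is statistically significant.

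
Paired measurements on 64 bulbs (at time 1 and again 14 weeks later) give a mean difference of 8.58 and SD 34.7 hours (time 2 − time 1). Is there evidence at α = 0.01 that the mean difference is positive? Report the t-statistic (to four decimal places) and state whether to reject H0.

t = 1.9781; fail to reject H0

H0: μ_d = 0; H1: μ_d > 0 (paired t-test on the differences, right-tailed).
t = d̄/(s_d/√n) = 8.58/(34.7/√64) = 1.9781
df = n − 1 = 63
p-value = P(T ≥ 1.9781) ≈ 0.026
Since p ≈ 0.026 > α = 0.01, fail to reject H0; the evidence is not statistically significant.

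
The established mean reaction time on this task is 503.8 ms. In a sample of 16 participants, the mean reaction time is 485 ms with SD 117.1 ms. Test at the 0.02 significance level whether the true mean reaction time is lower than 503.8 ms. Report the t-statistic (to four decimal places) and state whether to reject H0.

H0: μ = 503.8; H1: μ < 503.8 (one-sample t-test, left-tailed).
t = (x̄ − μ₀)/(s/√n) = (485 − 503.8)/(117.1/√16) = -0.6422
df = n − 1 = 15
p-value = P(T ≤ -0.6422) ≈ 0.265
Since p ≈ 0.265 > α = 0.02, fail to reject H0; the evidence is not statistically significant.

t = -0.6422; fail to reject H0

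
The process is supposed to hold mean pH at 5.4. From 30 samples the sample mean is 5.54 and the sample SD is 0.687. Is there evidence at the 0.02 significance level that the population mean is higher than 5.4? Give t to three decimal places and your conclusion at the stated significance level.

t = 1.116; fail to reject H0

H0: μ = 5.4; H1: μ > 5.4 (one-sample t-test, right-tailed).
t = (x̄ − μ₀)/(s/√n) = (5.54 − 5.4)/(0.687/√30) = 1.116
df = n − 1 = 29
p-value = P(T ≥ 1.116) ≈ 0.1368
Since p ≈ 0.1368 > α = 0.02, fail to reject H0; the evidence is not statistically significant.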